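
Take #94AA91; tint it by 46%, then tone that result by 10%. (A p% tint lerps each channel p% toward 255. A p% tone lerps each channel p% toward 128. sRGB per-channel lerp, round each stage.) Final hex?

#94AA91 is rgb(148, 170, 145).
A 46% tint moves each channel 46% toward 255:
  R: 148 + 49.22 = 197.22 → 197
  G: 170 + 0.46×(255−170) = 170 + 39.1 = 209.1 → 209
  B: 145 + 0.46×(255−145) = 145 + 50.6 = 195.6 → 196
After the tint: rgb(197, 209, 196) = #C5D1C4.
Per channel, c → c + 0.1(128 − c):
  R: 197 + 0.1×(128−197) = 197 − 6.9 = 190.1 → 190
  G: 209 − 8.1 = 200.9 → 201
  B: 196 + 0.1×(128−196) = 196 − 6.8 = 189.2 → 189
rgb(190, 201, 189) = #BEC9BD.

#BEC9BD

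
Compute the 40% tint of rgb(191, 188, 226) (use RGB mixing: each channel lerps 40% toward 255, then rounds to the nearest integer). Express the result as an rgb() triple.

Lerp each channel 40% toward 255:
  R: 191 + 0.4×(255−191) = 191 + 25.6 = 216.6 → 217
  G: 188 + 0.4×(255−188) = 188 + 26.8 = 214.8 → 215
  B: 226 + 0.4×(255−226) = 226 + 11.6 = 237.6 → 238

rgb(217, 215, 238)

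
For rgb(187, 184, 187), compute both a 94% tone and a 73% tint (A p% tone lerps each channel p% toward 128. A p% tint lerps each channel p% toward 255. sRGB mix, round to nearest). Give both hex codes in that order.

94% tone:
  R: 187 + 0.94×(128−187) = 187 − 55.46 = 131.54 → 132
  G: 184 + 0.94×(128−184) = 184 − 52.64 = 131.36 → 131
  B: 187 + 0.94×(128−187) = 187 − 55.46 = 131.54 → 132
  → #848384
73% tint:
  R: 187 + 49.64 = 236.64 → 237
  G: 184 + 0.73×(255−184) = 184 + 51.83 = 235.83 → 236
  B: 187 + 49.64 = 236.64 → 237
  → #EDECED

#848384, #EDECED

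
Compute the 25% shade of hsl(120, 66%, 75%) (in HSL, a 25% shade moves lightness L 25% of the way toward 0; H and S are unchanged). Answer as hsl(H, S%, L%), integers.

L moves 25% from 75 toward 0: 75 − 18.75 = 56.25 → 56.
H and S are unchanged.

hsl(120, 66%, 56%)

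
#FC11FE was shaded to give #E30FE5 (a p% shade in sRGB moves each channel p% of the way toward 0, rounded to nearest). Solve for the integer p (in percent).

#FC11FE is rgb(252, 17, 254); #E30FE5 is rgb(227, 15, 229).
On the B channel (widest range): 229 ≈ 254 + (p/100)(0 − 254), so p ≈ 100×(229 − 254)/(0 − 254) = -2500/-254 = 9.84.
p = 10 reproduces all three channels after rounding.

10%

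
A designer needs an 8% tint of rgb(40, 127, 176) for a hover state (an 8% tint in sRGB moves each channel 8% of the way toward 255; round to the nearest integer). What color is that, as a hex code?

Lerp each channel 8% toward 255:
  R: 40 + 0.08×(255−40) = 40 + 17.2 = 57.2 → 57
  G: 127 + 10.24 = 137.24 → 137
  B: 176 + 0.08×(255−176) = 176 + 6.32 = 182.32 → 182
rgb(57, 137, 182) = #3989b6.

#3989b6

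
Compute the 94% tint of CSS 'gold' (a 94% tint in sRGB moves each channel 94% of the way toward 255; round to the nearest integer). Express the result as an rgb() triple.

CSS gold is rgb(255, 215, 0).
Lerp each channel 94% toward 255:
  R: 255 + 0.94×(255−255) = 255 + 0 = 255 → 255
  G: 215 + 0.94×(255−215) = 215 + 37.6 = 252.6 → 253
  B: 0 + 0.94×(255−0) = 0 + 239.7 = 239.7 → 240

rgb(255, 253, 240)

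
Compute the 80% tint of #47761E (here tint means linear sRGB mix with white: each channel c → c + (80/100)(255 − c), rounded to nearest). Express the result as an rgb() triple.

rgb(218, 228, 210)

#47761E is rgb(71, 118, 30).
An 80% tint moves each channel 80% toward 255:
  R: 71 + 0.8×(255−71) = 71 + 147.2 = 218.2 → 218
  G: 118 + 0.8×(255−118) = 118 + 109.6 = 227.6 → 228
  B: 30 + 0.8×(255−30) = 30 + 180 = 210 → 210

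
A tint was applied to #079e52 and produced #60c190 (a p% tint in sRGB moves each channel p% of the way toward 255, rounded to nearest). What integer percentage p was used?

#079e52 is rgb(7, 158, 82); #60c190 is rgb(96, 193, 144).
On the R channel (widest range): 96 ≈ 7 + (p/100)(255 − 7), so p ≈ 100×(96 − 7)/(255 − 7) = 8900/248 = 35.89.
p = 36 reproduces all three channels after rounding.

36%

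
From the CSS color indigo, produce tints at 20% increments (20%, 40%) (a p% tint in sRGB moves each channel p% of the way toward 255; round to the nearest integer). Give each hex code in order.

#6F339B, #9366B4

CSS indigo is rgb(75, 0, 130).
20%: (75 + 36 = 111→111, 0 + 51 = 51→51, 130 + 25 = 155→155) → #6F339B
40%: (75 + 72 = 147→147, 0 + 102 = 102→102, 130 + 50 = 180→180) → #9366B4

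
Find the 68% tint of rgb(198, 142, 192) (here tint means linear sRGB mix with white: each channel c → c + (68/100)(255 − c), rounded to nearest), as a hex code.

Per channel, c → c + 0.68(255 − c):
  R: 198 + 38.76 = 236.76 → 237
  G: 142 + 0.68×(255−142) = 142 + 76.84 = 218.84 → 219
  B: 192 + 0.68×(255−192) = 192 + 42.84 = 234.84 → 235
rgb(237, 219, 235) = #eddbeb.

#eddbeb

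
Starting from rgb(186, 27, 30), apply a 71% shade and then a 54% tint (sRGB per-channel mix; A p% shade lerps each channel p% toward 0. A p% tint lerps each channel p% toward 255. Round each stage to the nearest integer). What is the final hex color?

Lerp each channel 71% toward 0:
  R: 186 + 0.71×(0−186) = 186 − 132.06 = 53.94 → 54
  G: 27 − 19.17 = 7.83 → 8
  B: 30 − 21.3 = 8.7 → 9
After the shade: rgb(54, 8, 9) = #360809.
A 54% tint moves each channel 54% toward 255:
  R: 54 + 0.54×(255−54) = 54 + 108.54 = 162.54 → 163
  G: 8 + 133.38 = 141.38 → 141
  B: 9 + 132.84 = 141.84 → 142
rgb(163, 141, 142) = #A38D8E.

#A38D8E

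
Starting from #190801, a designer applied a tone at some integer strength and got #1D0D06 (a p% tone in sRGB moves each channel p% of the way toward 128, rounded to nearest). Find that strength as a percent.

#190801 is rgb(25, 8, 1); #1D0D06 is rgb(29, 13, 6).
On the B channel (widest range): 6 ≈ 1 + (p/100)(128 − 1), so p ≈ 100×(6 − 1)/(128 − 1) = 500/127 = 3.94.
p = 4 reproduces all three channels after rounding.

4%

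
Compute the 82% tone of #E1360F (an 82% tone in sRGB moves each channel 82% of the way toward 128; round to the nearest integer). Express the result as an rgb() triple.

rgb(145, 115, 108)

#E1360F is rgb(225, 54, 15).
Lerp each channel 82% toward 128:
  R: 225 − 79.54 = 145.46 → 145
  G: 54 + 0.82×(128−54) = 54 + 60.68 = 114.68 → 115
  B: 15 + 92.66 = 107.66 → 108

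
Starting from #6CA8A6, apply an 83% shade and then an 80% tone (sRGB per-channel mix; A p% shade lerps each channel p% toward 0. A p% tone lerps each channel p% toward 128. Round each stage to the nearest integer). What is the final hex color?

#6CA8A6 is rgb(108, 168, 166).
Per channel, c → c + 0.83(0 − c):
  R: 108 − 89.64 = 18.36 → 18
  G: 168 − 139.44 = 28.56 → 29
  B: 166 + 0.83×(0−166) = 166 − 137.78 = 28.22 → 28
After the shade: rgb(18, 29, 28) = #121D1C.
Lerp each channel 80% toward 128:
  R: 18 + 0.8×(128−18) = 18 + 88 = 106 → 106
  G: 29 + 79.2 = 108.2 → 108
  B: 28 + 0.8×(128−28) = 28 + 80 = 108 → 108
rgb(106, 108, 108) = #6A6C6C.

#6A6C6C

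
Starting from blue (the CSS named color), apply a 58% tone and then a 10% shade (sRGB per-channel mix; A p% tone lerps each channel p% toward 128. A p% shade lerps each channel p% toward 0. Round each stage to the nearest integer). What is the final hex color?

CSS blue is rgb(0, 0, 255).
Per channel, c → c + 0.58(128 − c):
  R: 0 + 74.24 = 74.24 → 74
  G: 0 + 0.58×(128−0) = 0 + 74.24 = 74.24 → 74
  B: 255 + 0.58×(128−255) = 255 − 73.66 = 181.34 → 181
After the tone: rgb(74, 74, 181) = #4a4ab5.
A 10% shade moves each channel 10% toward 0:
  R: 74 + 0.1×(0−74) = 74 − 7.4 = 66.6 → 67
  G: 74 − 7.4 = 66.6 → 67
  B: 181 + 0.1×(0−181) = 181 − 18.1 = 162.9 → 163
rgb(67, 67, 163) = #4343a3.

#4343a3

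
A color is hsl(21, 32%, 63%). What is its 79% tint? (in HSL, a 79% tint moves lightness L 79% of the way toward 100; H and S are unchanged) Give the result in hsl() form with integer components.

L moves 79% from 63 toward 100: 63 + 29.23 = 92.23 → 92.
H and S are unchanged.

hsl(21, 32%, 92%)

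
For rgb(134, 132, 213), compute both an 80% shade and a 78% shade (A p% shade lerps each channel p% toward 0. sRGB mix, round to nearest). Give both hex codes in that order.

80% shade:
  R: 134 + 0.8×(0−134) = 134 − 107.2 = 26.8 → 27
  G: 132 + 0.8×(0−132) = 132 − 105.6 = 26.4 → 26
  B: 213 + 0.8×(0−213) = 213 − 170.4 = 42.6 → 43
  → #1B1A2B
78% shade:
  R: 134 + 0.78×(0−134) = 134 − 104.52 = 29.48 → 29
  G: 132 + 0.78×(0−132) = 132 − 102.96 = 29.04 → 29
  B: 213 + 0.78×(0−213) = 213 − 166.14 = 46.86 → 47
  → #1D1D2F

#1B1A2B, #1D1D2F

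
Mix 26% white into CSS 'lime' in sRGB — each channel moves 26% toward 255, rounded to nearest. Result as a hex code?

#42FF42

CSS lime is rgb(0, 255, 0).
A 26% tint moves each channel 26% toward 255:
  R: 0 + 66.3 = 66.3 → 66
  G: 255 + 0 = 255 → 255
  B: 0 + 0.26×(255−0) = 0 + 66.3 = 66.3 → 66
rgb(66, 255, 66) = #42FF42.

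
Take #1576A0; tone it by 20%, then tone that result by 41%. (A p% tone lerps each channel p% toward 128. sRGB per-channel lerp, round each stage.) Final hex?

#4D7B8F

#1576A0 is rgb(21, 118, 160).
Per channel, c → c + 0.2(128 − c):
  R: 21 + 21.4 = 42.4 → 42
  G: 118 + 0.2×(128−118) = 118 + 2 = 120 → 120
  B: 160 − 6.4 = 153.6 → 154
After the tone: rgb(42, 120, 154) = #2A789A.
Per channel, c → c + 0.41(128 − c):
  R: 42 + 0.41×(128−42) = 42 + 35.26 = 77.26 → 77
  G: 120 + 0.41×(128−120) = 120 + 3.28 = 123.28 → 123
  B: 154 − 10.66 = 143.34 → 143
rgb(77, 123, 143) = #4D7B8F.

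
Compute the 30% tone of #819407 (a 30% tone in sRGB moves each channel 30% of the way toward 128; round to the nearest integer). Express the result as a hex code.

#818e2b

#819407 is rgb(129, 148, 7).
Per channel, c → c + 0.3(128 − c):
  R: 129 + 0.3×(128−129) = 129 − 0.3 = 128.7 → 129
  G: 148 + 0.3×(128−148) = 148 − 6 = 142 → 142
  B: 7 + 0.3×(128−7) = 7 + 36.3 = 43.3 → 43
rgb(129, 142, 43) = #818e2b.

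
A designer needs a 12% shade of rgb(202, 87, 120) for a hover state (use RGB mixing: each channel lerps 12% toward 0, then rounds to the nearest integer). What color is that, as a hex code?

#B24D6A

Lerp each channel 12% toward 0:
  R: 202 + 0.12×(0−202) = 202 − 24.24 = 177.76 → 178
  G: 87 + 0.12×(0−87) = 87 − 10.44 = 76.56 → 77
  B: 120 + 0.12×(0−120) = 120 − 14.4 = 105.6 → 106
rgb(178, 77, 106) = #B24D6A.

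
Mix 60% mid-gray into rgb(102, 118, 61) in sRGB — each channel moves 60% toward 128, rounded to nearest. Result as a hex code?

#767C65

A 60% tone moves each channel 60% toward 128:
  R: 102 + 15.6 = 117.6 → 118
  G: 118 + 0.6×(128−118) = 118 + 6 = 124 → 124
  B: 61 + 40.2 = 101.2 → 101
rgb(118, 124, 101) = #767C65.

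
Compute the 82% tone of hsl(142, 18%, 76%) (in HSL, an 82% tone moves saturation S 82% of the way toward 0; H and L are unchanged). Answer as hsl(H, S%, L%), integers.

hsl(142, 3%, 76%)

S moves 82% from 18 toward 0: 18 − 14.76 = 3.24 → 3.
H and L are unchanged.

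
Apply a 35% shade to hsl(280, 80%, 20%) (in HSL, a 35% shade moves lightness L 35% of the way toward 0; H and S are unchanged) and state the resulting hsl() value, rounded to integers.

L moves 35% from 20 toward 0: 20 − 7 = 13 → 13.
H and S are unchanged.

hsl(280, 80%, 13%)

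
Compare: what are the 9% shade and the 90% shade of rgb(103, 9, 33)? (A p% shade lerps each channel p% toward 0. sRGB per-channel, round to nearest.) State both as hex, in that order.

9% shade:
  R: 103 − 9.27 = 93.73 → 94
  G: 9 + 0.09×(0−9) = 9 − 0.81 = 8.19 → 8
  B: 33 + 0.09×(0−33) = 33 − 2.97 = 30.03 → 30
  → #5e081e
90% shade:
  R: 103 + 0.9×(0−103) = 103 − 92.7 = 10.3 → 10
  G: 9 − 8.1 = 0.9 → 1
  B: 33 − 29.7 = 3.3 → 3
  → #0a0103

#5e081e, #0a0103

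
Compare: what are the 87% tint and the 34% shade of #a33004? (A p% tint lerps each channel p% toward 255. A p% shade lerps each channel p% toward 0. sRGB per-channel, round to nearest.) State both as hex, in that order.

#a33004 is rgb(163, 48, 4).
87% tint:
  R: 163 + 80.04 = 243.04 → 243
  G: 48 + 0.87×(255−48) = 48 + 180.09 = 228.09 → 228
  B: 4 + 218.37 = 222.37 → 222
  → #f3e4de
34% shade:
  R: 163 − 55.42 = 107.58 → 108
  G: 48 + 0.34×(0−48) = 48 − 16.32 = 31.68 → 32
  B: 4 + 0.34×(0−4) = 4 − 1.36 = 2.64 → 3
  → #6c2003

#f3e4de, #6c2003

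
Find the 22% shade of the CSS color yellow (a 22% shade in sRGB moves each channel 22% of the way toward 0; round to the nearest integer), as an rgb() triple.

rgb(199, 199, 0)

CSS yellow is rgb(255, 255, 0).
Lerp each channel 22% toward 0:
  R: 255 − 56.1 = 198.9 → 199
  G: 255 + 0.22×(0−255) = 255 − 56.1 = 198.9 → 199
  B: 0 + 0.22×(0−0) = 0 + 0 = 0 → 0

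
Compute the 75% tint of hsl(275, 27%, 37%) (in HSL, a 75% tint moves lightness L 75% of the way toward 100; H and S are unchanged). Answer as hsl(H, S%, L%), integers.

hsl(275, 27%, 84%)

L moves 75% from 37 toward 100: 37 + 47.25 = 84.25 → 84.
H and S are unchanged.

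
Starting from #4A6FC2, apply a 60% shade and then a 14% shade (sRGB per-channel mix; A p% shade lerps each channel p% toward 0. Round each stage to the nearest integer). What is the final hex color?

#4A6FC2 is rgb(74, 111, 194).
Per channel, c → c + 0.6(0 − c):
  R: 74 + 0.6×(0−74) = 74 − 44.4 = 29.6 → 30
  G: 111 + 0.6×(0−111) = 111 − 66.6 = 44.4 → 44
  B: 194 − 116.4 = 77.6 → 78
After the shade: rgb(30, 44, 78) = #1E2C4E.
Per channel, c → c + 0.14(0 − c):
  R: 30 + 0.14×(0−30) = 30 − 4.2 = 25.8 → 26
  G: 44 − 6.16 = 37.84 → 38
  B: 78 − 10.92 = 67.08 → 67
rgb(26, 38, 67) = #1A2643.

#1A2643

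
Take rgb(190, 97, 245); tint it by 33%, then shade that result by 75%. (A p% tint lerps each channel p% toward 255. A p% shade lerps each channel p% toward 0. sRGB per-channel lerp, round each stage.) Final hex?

Per channel, c → c + 0.33(255 − c):
  R: 190 + 21.45 = 211.45 → 211
  G: 97 + 52.14 = 149.14 → 149
  B: 245 + 3.3 = 248.3 → 248
After the tint: rgb(211, 149, 248) = #d395f8.
Lerp each channel 75% toward 0:
  R: 211 − 158.25 = 52.75 → 53
  G: 149 − 111.75 = 37.25 → 37
  B: 248 − 186 = 62 → 62
rgb(53, 37, 62) = #35253e.

#35253e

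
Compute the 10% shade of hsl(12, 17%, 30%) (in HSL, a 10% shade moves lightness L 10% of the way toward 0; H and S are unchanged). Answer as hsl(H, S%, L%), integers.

L moves 10% from 30 toward 0: 30 − 3 = 27 → 27.
H and S are unchanged.

hsl(12, 17%, 27%)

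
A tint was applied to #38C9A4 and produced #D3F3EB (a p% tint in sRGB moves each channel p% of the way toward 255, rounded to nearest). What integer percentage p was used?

#38C9A4 is rgb(56, 201, 164); #D3F3EB is rgb(211, 243, 235).
On the R channel (widest range): 211 ≈ 56 + (p/100)(255 − 56), so p ≈ 100×(211 − 56)/(255 − 56) = 15500/199 = 77.89.
p = 78 reproduces all three channels after rounding.

78%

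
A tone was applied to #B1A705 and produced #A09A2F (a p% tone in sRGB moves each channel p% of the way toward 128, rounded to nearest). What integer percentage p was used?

#B1A705 is rgb(177, 167, 5); #A09A2F is rgb(160, 154, 47).
On the B channel (widest range): 47 ≈ 5 + (p/100)(128 − 5), so p ≈ 100×(47 − 5)/(128 − 5) = 4200/123 = 34.15.
p = 34 reproduces all three channels after rounding.

34%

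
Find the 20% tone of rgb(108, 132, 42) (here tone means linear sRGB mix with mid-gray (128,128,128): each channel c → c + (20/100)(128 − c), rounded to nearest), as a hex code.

#70833B

A 20% tone moves each channel 20% toward 128:
  R: 108 + 4 = 112 → 112
  G: 132 + 0.2×(128−132) = 132 − 0.8 = 131.2 → 131
  B: 42 + 17.2 = 59.2 → 59
rgb(112, 131, 59) = #70833B.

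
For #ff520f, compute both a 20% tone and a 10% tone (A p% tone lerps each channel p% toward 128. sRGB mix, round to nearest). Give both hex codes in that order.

#e65b26, #f2571a

#ff520f is rgb(255, 82, 15).
20% tone:
  R: 255 − 25.4 = 229.6 → 230
  G: 82 + 9.2 = 91.2 → 91
  B: 15 + 22.6 = 37.6 → 38
  → #e65b26
10% tone:
  R: 255 − 12.7 = 242.3 → 242
  G: 82 + 4.6 = 86.6 → 87
  B: 15 + 11.3 = 26.3 → 26
  → #f2571a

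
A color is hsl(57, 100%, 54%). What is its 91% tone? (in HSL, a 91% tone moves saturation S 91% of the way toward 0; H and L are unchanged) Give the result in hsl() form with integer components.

hsl(57, 9%, 54%)

S moves 91% from 100 toward 0: 100 − 91 = 9 → 9.
H and L are unchanged.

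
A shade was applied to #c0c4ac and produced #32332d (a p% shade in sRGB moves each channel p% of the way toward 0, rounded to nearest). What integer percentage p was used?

#c0c4ac is rgb(192, 196, 172); #32332d is rgb(50, 51, 45).
On the G channel (widest range): 51 ≈ 196 + (p/100)(0 − 196), so p ≈ 100×(51 − 196)/(0 − 196) = -14500/-196 = 73.98.
p = 74 reproduces all three channels after rounding.

74%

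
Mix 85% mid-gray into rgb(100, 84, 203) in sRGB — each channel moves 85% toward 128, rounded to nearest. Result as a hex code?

#7C798B

Lerp each channel 85% toward 128:
  R: 100 + 0.85×(128−100) = 100 + 23.8 = 123.8 → 124
  G: 84 + 37.4 = 121.4 → 121
  B: 203 + 0.85×(128−203) = 203 − 63.75 = 139.25 → 139
rgb(124, 121, 139) = #7C798B.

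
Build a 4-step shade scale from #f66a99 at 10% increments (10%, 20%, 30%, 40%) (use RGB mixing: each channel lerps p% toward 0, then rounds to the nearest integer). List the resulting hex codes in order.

#f66a99 is rgb(246, 106, 153).
10%: (246 − 24.6 = 221.4→221, 106 − 10.6 = 95.4→95, 153 − 15.3 = 137.7→138) → #dd5f8a
20%: (246 − 49.2 = 196.8→197, 106 − 21.2 = 84.8→85, 153 − 30.6 = 122.4→122) → #c5557a
30%: (246 − 73.8 = 172.2→172, 106 − 31.8 = 74.2→74, 153 − 45.9 = 107.1→107) → #ac4a6b
40%: (246 − 98.4 = 147.6→148, 106 − 42.4 = 63.6→64, 153 − 61.2 = 91.8→92) → #94405c

#dd5f8a, #c5557a, #ac4a6b, #94405c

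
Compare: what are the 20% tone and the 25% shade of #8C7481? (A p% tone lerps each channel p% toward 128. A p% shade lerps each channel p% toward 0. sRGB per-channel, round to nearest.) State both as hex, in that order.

#8C7481 is rgb(140, 116, 129).
20% tone:
  R: 140 + 0.2×(128−140) = 140 − 2.4 = 137.6 → 138
  G: 116 + 2.4 = 118.4 → 118
  B: 129 + 0.2×(128−129) = 129 − 0.2 = 128.8 → 129
  → #8A7681
25% shade:
  R: 140 + 0.25×(0−140) = 140 − 35 = 105 → 105
  G: 116 − 29 = 87 → 87
  B: 129 + 0.25×(0−129) = 129 − 32.25 = 96.75 → 97
  → #695761

#8A7681, #695761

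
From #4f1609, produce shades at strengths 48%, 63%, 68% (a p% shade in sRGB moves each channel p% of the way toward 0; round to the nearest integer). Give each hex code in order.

#290b05, #1d0803, #190703

#4f1609 is rgb(79, 22, 9).
48%: (79 − 37.92 = 41.08→41, 22 − 10.56 = 11.44→11, 9 − 4.32 = 4.68→5) → #290b05
63%: (79 − 49.77 = 29.23→29, 22 − 13.86 = 8.14→8, 9 − 5.67 = 3.33→3) → #1d0803
68%: (79 − 53.72 = 25.28→25, 22 − 14.96 = 7.04→7, 9 − 6.12 = 2.88→3) → #190703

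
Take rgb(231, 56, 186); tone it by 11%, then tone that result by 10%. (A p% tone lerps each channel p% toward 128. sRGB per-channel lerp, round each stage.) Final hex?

#D346AF

Lerp each channel 11% toward 128:
  R: 231 + 0.11×(128−231) = 231 − 11.33 = 219.67 → 220
  G: 56 + 7.92 = 63.92 → 64
  B: 186 − 6.38 = 179.62 → 180
After the tone: rgb(220, 64, 180) = #DC40B4.
A 10% tone moves each channel 10% toward 128:
  R: 220 − 9.2 = 210.8 → 211
  G: 64 + 6.4 = 70.4 → 70
  B: 180 + 0.1×(128−180) = 180 − 5.2 = 174.8 → 175
rgb(211, 70, 175) = #D346AF.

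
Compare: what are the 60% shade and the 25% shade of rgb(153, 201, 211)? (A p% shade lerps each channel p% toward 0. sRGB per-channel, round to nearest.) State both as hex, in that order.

#3d5054, #73979e

60% shade:
  R: 153 + 0.6×(0−153) = 153 − 91.8 = 61.2 → 61
  G: 201 + 0.6×(0−201) = 201 − 120.6 = 80.4 → 80
  B: 211 + 0.6×(0−211) = 211 − 126.6 = 84.4 → 84
  → #3d5054
25% shade:
  R: 153 + 0.25×(0−153) = 153 − 38.25 = 114.75 → 115
  G: 201 + 0.25×(0−201) = 201 − 50.25 = 150.75 → 151
  B: 211 − 52.75 = 158.25 → 158
  → #73979e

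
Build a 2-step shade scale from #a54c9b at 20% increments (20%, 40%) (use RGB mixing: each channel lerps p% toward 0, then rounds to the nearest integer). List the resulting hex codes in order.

#a54c9b is rgb(165, 76, 155).
20%: (165 − 33 = 132→132, 76 − 15.2 = 60.8→61, 155 − 31 = 124→124) → #843d7c
40%: (165 − 66 = 99→99, 76 − 30.4 = 45.6→46, 155 − 62 = 93→93) → #632e5d

#843d7c, #632e5d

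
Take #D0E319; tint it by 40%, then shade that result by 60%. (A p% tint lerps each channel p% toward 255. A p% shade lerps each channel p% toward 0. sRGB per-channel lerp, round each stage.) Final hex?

#D0E319 is rgb(208, 227, 25).
Per channel, c → c + 0.4(255 − c):
  R: 208 + 0.4×(255−208) = 208 + 18.8 = 226.8 → 227
  G: 227 + 11.2 = 238.2 → 238
  B: 25 + 92 = 117 → 117
After the tint: rgb(227, 238, 117) = #E3EE75.
A 60% shade moves each channel 60% toward 0:
  R: 227 + 0.6×(0−227) = 227 − 136.2 = 90.8 → 91
  G: 238 + 0.6×(0−238) = 238 − 142.8 = 95.2 → 95
  B: 117 + 0.6×(0−117) = 117 − 70.2 = 46.8 → 47
rgb(91, 95, 47) = #5B5F2F.

#5B5F2F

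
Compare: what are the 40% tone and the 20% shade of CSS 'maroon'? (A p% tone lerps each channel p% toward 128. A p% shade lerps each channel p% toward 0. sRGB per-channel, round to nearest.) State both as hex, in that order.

#803333, #660000

CSS maroon is rgb(128, 0, 0).
40% tone:
  R: 128 + 0 = 128 → 128
  G: 0 + 0.4×(128−0) = 0 + 51.2 = 51.2 → 51
  B: 0 + 51.2 = 51.2 → 51
  → #803333
20% shade:
  R: 128 + 0.2×(0−128) = 128 − 25.6 = 102.4 → 102
  G: 0 + 0.2×(0−0) = 0 + 0 = 0 → 0
  B: 0 + 0.2×(0−0) = 0 + 0 = 0 → 0
  → #660000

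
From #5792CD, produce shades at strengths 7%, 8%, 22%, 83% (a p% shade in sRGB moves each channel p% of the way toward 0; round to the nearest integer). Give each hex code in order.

#5792CD is rgb(87, 146, 205).
7%: (87 − 6.09 = 80.91→81, 146 − 10.22 = 135.78→136, 205 − 14.35 = 190.65→191) → #5188BF
8%: (87 − 6.96 = 80.04→80, 146 − 11.68 = 134.32→134, 205 − 16.4 = 188.6→189) → #5086BD
22%: (87 − 19.14 = 67.86→68, 146 − 32.12 = 113.88→114, 205 − 45.1 = 159.9→160) → #4472A0
83%: (87 − 72.21 = 14.79→15, 146 − 121.18 = 24.82→25, 205 − 170.15 = 34.85→35) → #0F1923

#5188BF, #5086BD, #4472A0, #0F1923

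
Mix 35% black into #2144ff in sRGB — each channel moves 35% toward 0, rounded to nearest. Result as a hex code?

#2144ff is rgb(33, 68, 255).
Lerp each channel 35% toward 0:
  R: 33 − 11.55 = 21.45 → 21
  G: 68 + 0.35×(0−68) = 68 − 23.8 = 44.2 → 44
  B: 255 − 89.25 = 165.75 → 166
rgb(21, 44, 166) = #152ca6.

#152ca6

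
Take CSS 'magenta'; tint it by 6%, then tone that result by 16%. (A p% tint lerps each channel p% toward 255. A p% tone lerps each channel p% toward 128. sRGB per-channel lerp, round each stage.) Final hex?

CSS magenta is rgb(255, 0, 255).
Per channel, c → c + 0.06(255 − c):
  R: 255 + 0 = 255 → 255
  G: 0 + 0.06×(255−0) = 0 + 15.3 = 15.3 → 15
  B: 255 + 0 = 255 → 255
After the tint: rgb(255, 15, 255) = #FF0FFF.
Per channel, c → c + 0.16(128 − c):
  R: 255 + 0.16×(128−255) = 255 − 20.32 = 234.68 → 235
  G: 15 + 18.08 = 33.08 → 33
  B: 255 + 0.16×(128−255) = 255 − 20.32 = 234.68 → 235
rgb(235, 33, 235) = #EB21EB.

#EB21EB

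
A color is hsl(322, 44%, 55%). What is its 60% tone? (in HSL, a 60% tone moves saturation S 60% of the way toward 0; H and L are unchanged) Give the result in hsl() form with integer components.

S moves 60% from 44 toward 0: 44 − 26.4 = 17.6 → 18.
H and L are unchanged.

hsl(322, 18%, 55%)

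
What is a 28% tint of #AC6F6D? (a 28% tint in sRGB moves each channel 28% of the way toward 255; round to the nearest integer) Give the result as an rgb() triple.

#AC6F6D is rgb(172, 111, 109).
Per channel, c → c + 0.28(255 − c):
  R: 172 + 0.28×(255−172) = 172 + 23.24 = 195.24 → 195
  G: 111 + 0.28×(255−111) = 111 + 40.32 = 151.32 → 151
  B: 109 + 40.88 = 149.88 → 150

rgb(195, 151, 150)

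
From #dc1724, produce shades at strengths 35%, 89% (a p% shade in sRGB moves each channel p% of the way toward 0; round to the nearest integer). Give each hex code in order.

#8f0f17, #180304

#dc1724 is rgb(220, 23, 36).
35%: (220 − 77 = 143→143, 23 − 8.05 = 14.95→15, 36 − 12.6 = 23.4→23) → #8f0f17
89%: (220 − 195.8 = 24.2→24, 23 − 20.47 = 2.53→3, 36 − 32.04 = 3.96→4) → #180304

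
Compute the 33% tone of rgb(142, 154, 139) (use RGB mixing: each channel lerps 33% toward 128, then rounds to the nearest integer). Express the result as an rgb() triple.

rgb(137, 145, 135)

Lerp each channel 33% toward 128:
  R: 142 + 0.33×(128−142) = 142 − 4.62 = 137.38 → 137
  G: 154 + 0.33×(128−154) = 154 − 8.58 = 145.42 → 145
  B: 139 − 3.63 = 135.37 → 135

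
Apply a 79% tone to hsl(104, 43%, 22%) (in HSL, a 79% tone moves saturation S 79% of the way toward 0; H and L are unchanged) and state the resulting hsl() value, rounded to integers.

hsl(104, 9%, 22%)

S moves 79% from 43 toward 0: 43 − 33.97 = 9.03 → 9.
H and L are unchanged.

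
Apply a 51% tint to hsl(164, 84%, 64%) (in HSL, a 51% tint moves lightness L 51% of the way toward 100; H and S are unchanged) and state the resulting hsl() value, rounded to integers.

L moves 51% from 64 toward 100: 64 + 18.36 = 82.36 → 82.
H and S are unchanged.

hsl(164, 84%, 82%)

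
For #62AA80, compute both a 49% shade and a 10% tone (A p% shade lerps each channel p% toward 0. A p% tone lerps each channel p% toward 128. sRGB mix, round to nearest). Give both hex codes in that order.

#62AA80 is rgb(98, 170, 128).
49% shade:
  R: 98 + 0.49×(0−98) = 98 − 48.02 = 49.98 → 50
  G: 170 + 0.49×(0−170) = 170 − 83.3 = 86.7 → 87
  B: 128 + 0.49×(0−128) = 128 − 62.72 = 65.28 → 65
  → #325741
10% tone:
  R: 98 + 3 = 101 → 101
  G: 170 − 4.2 = 165.8 → 166
  B: 128 + 0 = 128 → 128
  → #65A680

#325741, #65A680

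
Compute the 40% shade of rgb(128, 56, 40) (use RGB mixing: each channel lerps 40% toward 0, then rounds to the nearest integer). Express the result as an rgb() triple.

Lerp each channel 40% toward 0:
  R: 128 + 0.4×(0−128) = 128 − 51.2 = 76.8 → 77
  G: 56 + 0.4×(0−56) = 56 − 22.4 = 33.6 → 34
  B: 40 − 16 = 24 → 24

rgb(77, 34, 24)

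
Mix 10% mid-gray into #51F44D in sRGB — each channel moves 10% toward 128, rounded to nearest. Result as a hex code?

#56E852

#51F44D is rgb(81, 244, 77).
A 10% tone moves each channel 10% toward 128:
  R: 81 + 4.7 = 85.7 → 86
  G: 244 + 0.1×(128−244) = 244 − 11.6 = 232.4 → 232
  B: 77 + 0.1×(128−77) = 77 + 5.1 = 82.1 → 82
rgb(86, 232, 82) = #56E852.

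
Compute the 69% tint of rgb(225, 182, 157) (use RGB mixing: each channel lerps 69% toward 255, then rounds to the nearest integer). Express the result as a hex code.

Lerp each channel 69% toward 255:
  R: 225 + 0.69×(255−225) = 225 + 20.7 = 245.7 → 246
  G: 182 + 0.69×(255−182) = 182 + 50.37 = 232.37 → 232
  B: 157 + 0.69×(255−157) = 157 + 67.62 = 224.62 → 225
rgb(246, 232, 225) = #F6E8E1.

#F6E8E1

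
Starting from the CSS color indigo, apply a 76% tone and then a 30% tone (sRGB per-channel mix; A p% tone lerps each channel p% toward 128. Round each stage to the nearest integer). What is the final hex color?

#776A80

CSS indigo is rgb(75, 0, 130).
A 76% tone moves each channel 76% toward 128:
  R: 75 + 40.28 = 115.28 → 115
  G: 0 + 0.76×(128−0) = 0 + 97.28 = 97.28 → 97
  B: 130 + 0.76×(128−130) = 130 − 1.52 = 128.48 → 128
After the tone: rgb(115, 97, 128) = #736180.
Lerp each channel 30% toward 128:
  R: 115 + 0.3×(128−115) = 115 + 3.9 = 118.9 → 119
  G: 97 + 0.3×(128−97) = 97 + 9.3 = 106.3 → 106
  B: 128 + 0 = 128 → 128
rgb(119, 106, 128) = #776A80.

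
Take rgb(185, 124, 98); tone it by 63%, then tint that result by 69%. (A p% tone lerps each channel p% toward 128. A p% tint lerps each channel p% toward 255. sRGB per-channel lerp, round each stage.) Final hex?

#DED7D4

Per channel, c → c + 0.63(128 − c):
  R: 185 − 35.91 = 149.09 → 149
  G: 124 + 2.52 = 126.52 → 127
  B: 98 + 18.9 = 116.9 → 117
After the tone: rgb(149, 127, 117) = #957F75.
A 69% tint moves each channel 69% toward 255:
  R: 149 + 0.69×(255−149) = 149 + 73.14 = 222.14 → 222
  G: 127 + 88.32 = 215.32 → 215
  B: 117 + 95.22 = 212.22 → 212
rgb(222, 215, 212) = #DED7D4.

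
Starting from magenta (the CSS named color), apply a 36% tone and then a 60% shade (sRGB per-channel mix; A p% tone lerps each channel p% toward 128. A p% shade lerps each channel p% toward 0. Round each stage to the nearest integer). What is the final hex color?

CSS magenta is rgb(255, 0, 255).
Lerp each channel 36% toward 128:
  R: 255 − 45.72 = 209.28 → 209
  G: 0 + 0.36×(128−0) = 0 + 46.08 = 46.08 → 46
  B: 255 − 45.72 = 209.28 → 209
After the tone: rgb(209, 46, 209) = #D12ED1.
A 60% shade moves each channel 60% toward 0:
  R: 209 + 0.6×(0−209) = 209 − 125.4 = 83.6 → 84
  G: 46 + 0.6×(0−46) = 46 − 27.6 = 18.4 → 18
  B: 209 + 0.6×(0−209) = 209 − 125.4 = 83.6 → 84
rgb(84, 18, 84) = #541254.

#541254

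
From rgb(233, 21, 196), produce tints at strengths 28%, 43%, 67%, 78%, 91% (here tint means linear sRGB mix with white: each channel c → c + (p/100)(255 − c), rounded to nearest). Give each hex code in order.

28%: (233 + 6.16 = 239.16→239, 21 + 65.52 = 86.52→87, 196 + 16.52 = 212.52→213) → #EF57D5
43%: (233 + 9.46 = 242.46→242, 21 + 100.62 = 121.62→122, 196 + 25.37 = 221.37→221) → #F27ADD
67%: (233 + 14.74 = 247.74→248, 21 + 156.78 = 177.78→178, 196 + 39.53 = 235.53→236) → #F8B2EC
78%: (233 + 17.16 = 250.16→250, 21 + 182.52 = 203.52→204, 196 + 46.02 = 242.02→242) → #FACCF2
91%: (233 + 20.02 = 253.02→253, 21 + 212.94 = 233.94→234, 196 + 53.69 = 249.69→250) → #FDEAFA

#EF57D5, #F27ADD, #F8B2EC, #FACCF2, #FDEAFA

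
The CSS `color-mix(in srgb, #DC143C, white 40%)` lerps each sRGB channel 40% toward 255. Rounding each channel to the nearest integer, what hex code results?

#EA728A

#DC143C is rgb(220, 20, 60).
A 40% tint moves each channel 40% toward 255:
  R: 220 + 0.4×(255−220) = 220 + 14 = 234 → 234
  G: 20 + 0.4×(255−20) = 20 + 94 = 114 → 114
  B: 60 + 0.4×(255−60) = 60 + 78 = 138 → 138
rgb(234, 114, 138) = #EA728A.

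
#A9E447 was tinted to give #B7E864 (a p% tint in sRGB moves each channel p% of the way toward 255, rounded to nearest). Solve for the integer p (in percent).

#A9E447 is rgb(169, 228, 71); #B7E864 is rgb(183, 232, 100).
On the B channel (widest range): 100 ≈ 71 + (p/100)(255 − 71), so p ≈ 100×(100 − 71)/(255 − 71) = 2900/184 = 15.76.
p = 16 reproduces all three channels after rounding.

16%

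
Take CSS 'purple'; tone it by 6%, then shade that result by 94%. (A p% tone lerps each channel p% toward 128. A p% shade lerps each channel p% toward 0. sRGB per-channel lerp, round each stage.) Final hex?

CSS purple is rgb(128, 0, 128).
A 6% tone moves each channel 6% toward 128:
  R: 128 + 0.06×(128−128) = 128 + 0 = 128 → 128
  G: 0 + 7.68 = 7.68 → 8
  B: 128 + 0.06×(128−128) = 128 + 0 = 128 → 128
After the tone: rgb(128, 8, 128) = #800880.
A 94% shade moves each channel 94% toward 0:
  R: 128 − 120.32 = 7.68 → 8
  G: 8 + 0.94×(0−8) = 8 − 7.52 = 0.48 → 0
  B: 128 − 120.32 = 7.68 → 8
rgb(8, 0, 8) = #080008.

#080008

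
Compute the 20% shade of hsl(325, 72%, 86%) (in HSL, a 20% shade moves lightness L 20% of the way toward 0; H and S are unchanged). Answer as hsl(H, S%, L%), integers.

hsl(325, 72%, 69%)

L moves 20% from 86 toward 0: 86 − 17.2 = 68.8 → 69.
H and S are unchanged.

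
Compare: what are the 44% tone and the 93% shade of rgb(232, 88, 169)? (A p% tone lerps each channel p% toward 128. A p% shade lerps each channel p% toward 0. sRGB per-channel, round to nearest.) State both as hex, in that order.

#BA6A97, #10060C

44% tone:
  R: 232 + 0.44×(128−232) = 232 − 45.76 = 186.24 → 186
  G: 88 + 17.6 = 105.6 → 106
  B: 169 + 0.44×(128−169) = 169 − 18.04 = 150.96 → 151
  → #BA6A97
93% shade:
  R: 232 + 0.93×(0−232) = 232 − 215.76 = 16.24 → 16
  G: 88 + 0.93×(0−88) = 88 − 81.84 = 6.16 → 6
  B: 169 + 0.93×(0−169) = 169 − 157.17 = 11.83 → 12
  → #10060C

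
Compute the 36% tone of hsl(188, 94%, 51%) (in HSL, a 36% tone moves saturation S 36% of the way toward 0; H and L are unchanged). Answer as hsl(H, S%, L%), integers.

S moves 36% from 94 toward 0: 94 − 33.84 = 60.16 → 60.
H and L are unchanged.

hsl(188, 60%, 51%)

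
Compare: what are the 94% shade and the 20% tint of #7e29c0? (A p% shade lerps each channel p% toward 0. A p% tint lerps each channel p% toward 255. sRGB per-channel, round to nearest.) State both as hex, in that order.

#7e29c0 is rgb(126, 41, 192).
94% shade:
  R: 126 + 0.94×(0−126) = 126 − 118.44 = 7.56 → 8
  G: 41 − 38.54 = 2.46 → 2
  B: 192 + 0.94×(0−192) = 192 − 180.48 = 11.52 → 12
  → #08020c
20% tint:
  R: 126 + 25.8 = 151.8 → 152
  G: 41 + 42.8 = 83.8 → 84
  B: 192 + 12.6 = 204.6 → 205
  → #9854cd

#08020c, #9854cd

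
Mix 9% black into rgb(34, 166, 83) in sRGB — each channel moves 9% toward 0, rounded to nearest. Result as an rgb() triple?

rgb(31, 151, 76)

Per channel, c → c + 0.09(0 − c):
  R: 34 + 0.09×(0−34) = 34 − 3.06 = 30.94 → 31
  G: 166 + 0.09×(0−166) = 166 − 14.94 = 151.06 → 151
  B: 83 + 0.09×(0−83) = 83 − 7.47 = 75.53 → 76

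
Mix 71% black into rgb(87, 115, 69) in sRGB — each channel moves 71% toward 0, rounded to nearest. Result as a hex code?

Per channel, c → c + 0.71(0 − c):
  R: 87 − 61.77 = 25.23 → 25
  G: 115 + 0.71×(0−115) = 115 − 81.65 = 33.35 → 33
  B: 69 + 0.71×(0−69) = 69 − 48.99 = 20.01 → 20
rgb(25, 33, 20) = #192114.

#192114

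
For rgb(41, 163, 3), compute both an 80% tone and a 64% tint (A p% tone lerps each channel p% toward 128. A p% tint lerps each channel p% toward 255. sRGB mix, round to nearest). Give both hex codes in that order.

80% tone:
  R: 41 + 0.8×(128−41) = 41 + 69.6 = 110.6 → 111
  G: 163 − 28 = 135 → 135
  B: 3 + 0.8×(128−3) = 3 + 100 = 103 → 103
  → #6F8767
64% tint:
  R: 41 + 0.64×(255−41) = 41 + 136.96 = 177.96 → 178
  G: 163 + 0.64×(255−163) = 163 + 58.88 = 221.88 → 222
  B: 3 + 0.64×(255−3) = 3 + 161.28 = 164.28 → 164
  → #B2DEA4

#6F8767, #B2DEA4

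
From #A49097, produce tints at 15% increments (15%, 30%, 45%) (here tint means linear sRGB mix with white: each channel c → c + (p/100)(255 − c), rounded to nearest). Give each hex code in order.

#A49097 is rgb(164, 144, 151).
15%: (164 + 13.65 = 177.65→178, 144 + 16.65 = 160.65→161, 151 + 15.6 = 166.6→167) → #B2A1A7
30%: (164 + 27.3 = 191.3→191, 144 + 33.3 = 177.3→177, 151 + 31.2 = 182.2→182) → #BFB1B6
45%: (164 + 40.95 = 204.95→205, 144 + 49.95 = 193.95→194, 151 + 46.8 = 197.8→198) → #CDC2C6

#B2A1A7, #BFB1B6, #CDC2C6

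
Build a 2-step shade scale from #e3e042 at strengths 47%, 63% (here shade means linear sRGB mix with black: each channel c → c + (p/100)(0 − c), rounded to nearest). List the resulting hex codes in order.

#787723, #545318

#e3e042 is rgb(227, 224, 66).
47%: (227 − 106.69 = 120.31→120, 224 − 105.28 = 118.72→119, 66 − 31.02 = 34.98→35) → #787723
63%: (227 − 143.01 = 83.99→84, 224 − 141.12 = 82.88→83, 66 − 41.58 = 24.42→24) → #545318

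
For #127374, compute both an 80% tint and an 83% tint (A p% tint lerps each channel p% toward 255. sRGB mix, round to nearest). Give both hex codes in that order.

#127374 is rgb(18, 115, 116).
80% tint:
  R: 18 + 189.6 = 207.6 → 208
  G: 115 + 0.8×(255−115) = 115 + 112 = 227 → 227
  B: 116 + 111.2 = 227.2 → 227
  → #d0e3e3
83% tint:
  R: 18 + 196.71 = 214.71 → 215
  G: 115 + 0.83×(255−115) = 115 + 116.2 = 231.2 → 231
  B: 116 + 115.37 = 231.37 → 231
  → #d7e7e7

#d0e3e3, #d7e7e7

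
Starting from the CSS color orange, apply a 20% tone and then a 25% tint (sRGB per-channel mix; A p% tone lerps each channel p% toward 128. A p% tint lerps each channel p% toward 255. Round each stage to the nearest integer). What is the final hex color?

CSS orange is rgb(255, 165, 0).
Lerp each channel 20% toward 128:
  R: 255 − 25.4 = 229.6 → 230
  G: 165 − 7.4 = 157.6 → 158
  B: 0 + 0.2×(128−0) = 0 + 25.6 = 25.6 → 26
After the tone: rgb(230, 158, 26) = #E69E1A.
Per channel, c → c + 0.25(255 − c):
  R: 230 + 0.25×(255−230) = 230 + 6.25 = 236.25 → 236
  G: 158 + 24.25 = 182.25 → 182
  B: 26 + 57.25 = 83.25 → 83
rgb(236, 182, 83) = #ECB653.

#ECB653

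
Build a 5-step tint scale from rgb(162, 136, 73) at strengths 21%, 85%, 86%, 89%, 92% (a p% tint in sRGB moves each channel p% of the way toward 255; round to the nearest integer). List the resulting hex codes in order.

#b6a16f, #f1ede4, #f2eee6, #f5f2eb, #f8f5f0

21%: (162 + 19.53 = 181.53→182, 136 + 24.99 = 160.99→161, 73 + 38.22 = 111.22→111) → #b6a16f
85%: (162 + 79.05 = 241.05→241, 136 + 101.15 = 237.15→237, 73 + 154.7 = 227.7→228) → #f1ede4
86%: (162 + 79.98 = 241.98→242, 136 + 102.34 = 238.34→238, 73 + 156.52 = 229.52→230) → #f2eee6
89%: (162 + 82.77 = 244.77→245, 136 + 105.91 = 241.91→242, 73 + 161.98 = 234.98→235) → #f5f2eb
92%: (162 + 85.56 = 247.56→248, 136 + 109.48 = 245.48→245, 73 + 167.44 = 240.44→240) → #f8f5f0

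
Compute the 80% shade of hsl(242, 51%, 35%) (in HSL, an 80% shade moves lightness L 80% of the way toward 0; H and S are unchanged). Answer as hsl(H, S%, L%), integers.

L moves 80% from 35 toward 0: 35 − 28 = 7 → 7.
H and S are unchanged.

hsl(242, 51%, 7%)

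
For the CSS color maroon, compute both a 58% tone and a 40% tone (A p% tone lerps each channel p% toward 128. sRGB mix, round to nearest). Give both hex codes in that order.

CSS maroon is rgb(128, 0, 0).
58% tone:
  R: 128 + 0 = 128 → 128
  G: 0 + 74.24 = 74.24 → 74
  B: 0 + 74.24 = 74.24 → 74
  → #804A4A
40% tone:
  R: 128 + 0.4×(128−128) = 128 + 0 = 128 → 128
  G: 0 + 0.4×(128−0) = 0 + 51.2 = 51.2 → 51
  B: 0 + 0.4×(128−0) = 0 + 51.2 = 51.2 → 51
  → #803333

#804A4A, #803333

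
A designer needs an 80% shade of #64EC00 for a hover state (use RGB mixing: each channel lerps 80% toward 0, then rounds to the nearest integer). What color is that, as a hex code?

#142F00

#64EC00 is rgb(100, 236, 0).
An 80% shade moves each channel 80% toward 0:
  R: 100 + 0.8×(0−100) = 100 − 80 = 20 → 20
  G: 236 − 188.8 = 47.2 → 47
  B: 0 + 0 = 0 → 0
rgb(20, 47, 0) = #142F00.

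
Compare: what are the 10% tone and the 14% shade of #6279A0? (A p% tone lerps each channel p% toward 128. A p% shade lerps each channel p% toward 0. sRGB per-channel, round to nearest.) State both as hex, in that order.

#657A9D, #54688A

#6279A0 is rgb(98, 121, 160).
10% tone:
  R: 98 + 3 = 101 → 101
  G: 121 + 0.7 = 121.7 → 122
  B: 160 − 3.2 = 156.8 → 157
  → #657A9D
14% shade:
  R: 98 + 0.14×(0−98) = 98 − 13.72 = 84.28 → 84
  G: 121 + 0.14×(0−121) = 121 − 16.94 = 104.06 → 104
  B: 160 − 22.4 = 137.6 → 138
  → #54688A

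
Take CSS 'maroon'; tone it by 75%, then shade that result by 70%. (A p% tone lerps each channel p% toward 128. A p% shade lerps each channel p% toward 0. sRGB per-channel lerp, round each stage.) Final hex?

CSS maroon is rgb(128, 0, 0).
A 75% tone moves each channel 75% toward 128:
  R: 128 + 0.75×(128−128) = 128 + 0 = 128 → 128
  G: 0 + 96 = 96 → 96
  B: 0 + 96 = 96 → 96
After the tone: rgb(128, 96, 96) = #806060.
A 70% shade moves each channel 70% toward 0:
  R: 128 + 0.7×(0−128) = 128 − 89.6 = 38.4 → 38
  G: 96 + 0.7×(0−96) = 96 − 67.2 = 28.8 → 29
  B: 96 + 0.7×(0−96) = 96 − 67.2 = 28.8 → 29
rgb(38, 29, 29) = #261D1D.

#261D1D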